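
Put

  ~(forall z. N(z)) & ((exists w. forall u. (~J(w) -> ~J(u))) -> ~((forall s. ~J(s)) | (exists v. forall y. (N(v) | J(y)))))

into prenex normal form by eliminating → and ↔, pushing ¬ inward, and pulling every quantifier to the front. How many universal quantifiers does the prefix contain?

2

First replace A → B with ¬A ∨ B.
  ~(forall z. N(z)) & (~(exists w. forall u. (~~J(w) | ~J(u))) | ~((forall s. ~J(s)) | (exists v. forall y. (N(v) | J(y)))))
Push ¬ through the quantifiers and connectives to reach negation normal form:
  (exists z. ~N(z)) & ((forall w. exists u. (~J(w) & J(u))) | (exists s. J(s)) & (forall v. exists y. (~N(v) & ~J(y))))
All bound variables are already distinct, so no renaming is needed.
Pull the quantifiers to the front (each side's bound variable is not free in the other side):
  exists z. forall w. exists u. exists s. forall v. exists y. (~N(z) & (~J(w) & J(u) | J(s) & ~N(v) & ~J(y)))
The prefix is exists z forall w exists u exists s forall v exists y: 2 universal, 4 existential.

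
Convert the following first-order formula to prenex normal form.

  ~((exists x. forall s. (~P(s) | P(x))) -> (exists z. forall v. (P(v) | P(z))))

First replace A → B with ¬A ∨ B.
  ~(~(exists x. forall s. (~P(s) | P(x))) | (exists z. forall v. (P(v) | P(z))))
Drive negations inward (¬∀x A ≡ ∃x ¬A, ¬∃x A ≡ ∀x ¬A, De Morgan for ∧/∨):
  (exists x. forall s. (~P(s) | P(x))) & (forall z. exists v. (~P(v) & ~P(z)))
All bound variables are already distinct, so no renaming is needed.
Pull the quantifiers to the front (each side's bound variable is not free in the other side):
  exists x. forall s. forall z. exists v. ((~P(s) | P(x)) & ~P(v) & ~P(z))

exists x. forall s. forall z. exists v. ((~P(s) | P(x)) & ~P(v) & ~P(z))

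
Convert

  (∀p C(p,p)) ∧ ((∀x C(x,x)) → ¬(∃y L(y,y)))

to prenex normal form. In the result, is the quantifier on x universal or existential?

existential

First replace A → B with ¬A ∨ B.
  (∀p C(p,p)) ∧ (¬(∀x C(x,x)) ∨ ¬(∃y L(y,y)))
Drive negations inward (¬∀x A ≡ ∃x ¬A, ¬∃x A ≡ ∀x ¬A, De Morgan for ∧/∨):
  (∀p C(p,p)) ∧ ((∃x ¬C(x,x)) ∨ (∀y ¬L(y,y)))
Extract every quantifier outward, since the variables are now distinct and don't occur free across branches:
  ∀p ∃x ∀y (C(p,p) ∧ (¬C(x,x) ∨ ¬L(y,y)))
The quantifier ∀x sits under an odd number of negations (counting the antecedent side of each →), so it flips to ∃x.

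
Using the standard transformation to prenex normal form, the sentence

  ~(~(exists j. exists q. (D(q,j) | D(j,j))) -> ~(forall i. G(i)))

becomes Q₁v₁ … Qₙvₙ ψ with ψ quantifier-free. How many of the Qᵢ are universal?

Rewrite implications/biconditionals: A → B as ¬A ∨ B.
  ~(~~(exists j. exists q. (D(q,j) | D(j,j))) | ~(forall i. G(i)))
Push ¬ through the quantifiers and connectives to reach negation normal form:
  (forall j. forall q. (~D(q,j) & ~D(j,j))) & (forall i. G(i))
All bound variables are already distinct, so no renaming is needed.
Pull the quantifiers to the front (each side's bound variable is not free in the other side):
  forall j. forall q. forall i. (~D(q,j) & ~D(j,j) & G(i))
The prefix is forall j forall q forall i: 3 universal, 0 existential.

3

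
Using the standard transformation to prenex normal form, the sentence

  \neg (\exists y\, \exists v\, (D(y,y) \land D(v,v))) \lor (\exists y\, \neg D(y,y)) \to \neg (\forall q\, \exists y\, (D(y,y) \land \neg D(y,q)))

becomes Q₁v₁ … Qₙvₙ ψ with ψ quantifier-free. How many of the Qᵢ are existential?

3

Eliminate → and ↔ using ¬ and ∨.
  \neg (\neg (\exists y\, \exists v\, (D(y,y) \land D(v,v))) \lor (\exists y\, \neg D(y,y))) \lor \neg (\forall q\, \exists y\, (D(y,y) \land \neg D(y,q)))
Push ¬ through the quantifiers and connectives to reach negation normal form:
  (\exists y\, \exists v\, (D(y,y) \land D(v,v))) \land (\forall y\, D(y,y)) \lor (\exists q\, \forall y\, (\neg D(y,y) \lor D(y,q)))
Give each quantifier a distinct variable: y↦x, y↦u1.
  (\exists y\, \exists v\, (D(y,y) \land D(v,v))) \land (\forall x\, D(x,x)) \lor (\exists q\, \forall u1\, (\neg D(u1,u1) \lor D(u1,q)))
Finally move all quantifiers to the prefix:
  \exists y\, \exists v\, \forall x\, \exists q\, \forall u1\, (D(y,y) \land D(v,v) \land D(x,x) \lor \neg D(u1,u1) \lor D(u1,q))
The prefix is \exists y \exists v \forall x \exists q \forall u1: 2 universal, 3 existential.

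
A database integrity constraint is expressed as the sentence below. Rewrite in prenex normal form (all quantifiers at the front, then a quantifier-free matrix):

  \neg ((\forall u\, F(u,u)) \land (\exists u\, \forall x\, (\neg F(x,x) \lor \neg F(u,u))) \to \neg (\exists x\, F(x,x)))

\forall u\, \exists v\, \forall x\, \exists y1\, (F(u,u) \land (\neg F(x,x) \lor \neg F(v,v)) \land F(y1,y1))

Eliminate → and ↔ using ¬ and ∨.
  \neg (\neg ((\forall u\, F(u,u)) \land (\exists u\, \forall x\, (\neg F(x,x) \lor \neg F(u,u)))) \lor \neg (\exists x\, F(x,x)))
Drive negations inward (¬∀x A ≡ ∃x ¬A, ¬∃x A ≡ ∀x ¬A, De Morgan for ∧/∨):
  (\forall u\, F(u,u)) \land (\exists u\, \forall x\, (\neg F(x,x) \lor \neg F(u,u))) \land (\exists x\, F(x,x))
Give each quantifier a distinct variable: u↦v, x↦y1.
  (\forall u\, F(u,u)) \land (\exists v\, \forall x\, (\neg F(x,x) \lor \neg F(v,v))) \land (\exists y1\, F(y1,y1))
Finally move all quantifiers to the prefix:
  \forall u\, \exists v\, \forall x\, \exists y1\, (F(u,u) \land (\neg F(x,x) \lor \neg F(v,v)) \land F(y1,y1))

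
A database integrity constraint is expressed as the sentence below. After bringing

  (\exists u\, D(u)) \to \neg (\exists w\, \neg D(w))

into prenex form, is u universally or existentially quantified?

universal

Rewrite implications/biconditionals: A → B as ¬A ∨ B.
  \neg (\exists u\, D(u)) \lor \neg (\exists w\, \neg D(w))
Move each ¬ inward, flipping quantifiers it crosses:
  (\forall u\, \neg D(u)) \lor (\forall w\, D(w))
All bound variables are already distinct, so no renaming is needed.
Pull the quantifiers to the front (each side's bound variable is not free in the other side):
  \forall u\, \forall w\, (\neg D(u) \lor D(w))
The quantifier \exists u sits under an odd number of negations (counting the antecedent side of each →), so it flips to \forall u.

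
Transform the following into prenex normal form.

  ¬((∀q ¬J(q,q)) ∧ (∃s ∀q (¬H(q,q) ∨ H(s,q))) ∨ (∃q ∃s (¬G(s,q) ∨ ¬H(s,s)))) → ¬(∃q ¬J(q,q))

Rewrite implications/biconditionals: A → B as ¬A ∨ B.
  ¬¬((∀q ¬J(q,q)) ∧ (∃s ∀q (¬H(q,q) ∨ H(s,q))) ∨ (∃q ∃s (¬G(s,q) ∨ ¬H(s,s)))) ∨ ¬(∃q ¬J(q,q))
Drive negations inward (¬∀x A ≡ ∃x ¬A, ¬∃x A ≡ ∀x ¬A, De Morgan for ∧/∨):
  (∀q ¬J(q,q)) ∧ (∃s ∀q (¬H(q,q) ∨ H(s,q))) ∨ (∃q ∃s (¬G(s,q) ∨ ¬H(s,s))) ∨ (∀q J(q,q))
Standardize variables apart so no two quantifiers bind the same name: q↦a, q↦c, s↦w, q↦y.
  (∀q ¬J(q,q)) ∧ (∃s ∀a (¬H(a,a) ∨ H(s,a))) ∨ (∃c ∃w (¬G(w,c) ∨ ¬H(w,w))) ∨ (∀y J(y,y))
Pull the quantifiers to the front (each side's bound variable is not free in the other side):
  ∀q ∃s ∀a ∃c ∃w ∀y (¬J(q,q) ∧ (¬H(a,a) ∨ H(s,a)) ∨ ¬G(w,c) ∨ ¬H(w,w) ∨ J(y,y))

∀q ∃s ∀a ∃c ∃w ∀y (¬J(q,q) ∧ (¬H(a,a) ∨ H(s,a)) ∨ ¬G(w,c) ∨ ¬H(w,w) ∨ J(y,y))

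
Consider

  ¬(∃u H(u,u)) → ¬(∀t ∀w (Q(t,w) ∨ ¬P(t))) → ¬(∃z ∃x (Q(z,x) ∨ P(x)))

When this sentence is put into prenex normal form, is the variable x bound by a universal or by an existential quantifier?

universal

First replace A → B with ¬A ∨ B.
  ¬¬(∃u H(u,u)) ∨ ¬¬(∀t ∀w (Q(t,w) ∨ ¬P(t))) ∨ ¬(∃z ∃x (Q(z,x) ∨ P(x)))
Push ¬ through the quantifiers and connectives to reach negation normal form:
  (∃u H(u,u)) ∨ (∀t ∀w (Q(t,w) ∨ ¬P(t))) ∨ (∀z ∀x (¬Q(z,x) ∧ ¬P(x)))
All bound variables are already distinct, so no renaming is needed.
Finally move all quantifiers to the prefix:
  ∃u ∀t ∀w ∀z ∀x (H(u,u) ∨ Q(t,w) ∨ ¬P(t) ∨ ¬Q(z,x) ∧ ¬P(x))
The quantifier ∃x sits under an odd number of negations (counting the antecedent side of each →), so it flips to ∀x.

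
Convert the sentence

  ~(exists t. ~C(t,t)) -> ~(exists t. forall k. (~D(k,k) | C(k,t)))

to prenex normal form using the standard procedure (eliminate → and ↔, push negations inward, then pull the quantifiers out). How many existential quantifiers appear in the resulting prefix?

First replace A → B with ¬A ∨ B.
  ~~(exists t. ~C(t,t)) | ~(exists t. forall k. (~D(k,k) | C(k,t)))
Move each ¬ inward, flipping quantifiers it crosses:
  (exists t. ~C(t,t)) | (forall t. exists k. (D(k,k) & ~C(k,t)))
Rename bound variables to avoid capture: t↦w.
  (exists t. ~C(t,t)) | (forall w. exists k. (D(k,k) & ~C(k,w)))
Extract every quantifier outward, since the variables are now distinct and don't occur free across branches:
  exists t. forall w. exists k. (~C(t,t) | D(k,k) & ~C(k,w))
The prefix is exists t forall w exists k: 1 universal, 2 existential.

2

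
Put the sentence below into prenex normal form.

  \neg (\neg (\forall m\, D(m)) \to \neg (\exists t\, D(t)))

\exists m\, \exists t\, (\neg D(m) \land D(t))

Rewrite implications/biconditionals: A → B as ¬A ∨ B.
  \neg (\neg \neg (\forall m\, D(m)) \lor \neg (\exists t\, D(t)))
Move each ¬ inward, flipping quantifiers it crosses:
  (\exists m\, \neg D(m)) \land (\exists t\, D(t))
All bound variables are already distinct, so no renaming is needed.
Extract every quantifier outward, since the variables are now distinct and don't occur free across branches:
  \exists m\, \exists t\, (\neg D(m) \land D(t))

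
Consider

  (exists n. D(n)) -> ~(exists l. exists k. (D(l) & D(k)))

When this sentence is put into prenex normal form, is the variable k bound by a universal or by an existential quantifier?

Eliminate → and ↔ using ¬ and ∨.
  ~(exists n. D(n)) | ~(exists l. exists k. (D(l) & D(k)))
Push ¬ through the quantifiers and connectives to reach negation normal form:
  (forall n. ~D(n)) | (forall l. forall k. (~D(l) | ~D(k)))
All bound variables are already distinct, so no renaming is needed.
Pull the quantifiers to the front (each side's bound variable is not free in the other side):
  forall n. forall l. forall k. (~D(n) | ~D(l) | ~D(k))
The quantifier exists k sits under an odd number of negations (counting the antecedent side of each →), so it flips to forall k.

universal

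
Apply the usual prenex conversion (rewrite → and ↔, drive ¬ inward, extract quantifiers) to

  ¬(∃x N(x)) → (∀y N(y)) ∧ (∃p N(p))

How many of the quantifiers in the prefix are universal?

Rewrite implications/biconditionals: A → B as ¬A ∨ B.
  ¬¬(∃x N(x)) ∨ (∀y N(y)) ∧ (∃p N(p))
Drive negations inward (¬∀x A ≡ ∃x ¬A, ¬∃x A ≡ ∀x ¬A, De Morgan for ∧/∨):
  (∃x N(x)) ∨ (∀y N(y)) ∧ (∃p N(p))
Extract every quantifier outward, since the variables are now distinct and don't occur free across branches:
  ∃x ∀y ∃p (N(x) ∨ N(y) ∧ N(p))
The prefix is ∃x ∀y ∃p: 1 universal, 2 existential.

1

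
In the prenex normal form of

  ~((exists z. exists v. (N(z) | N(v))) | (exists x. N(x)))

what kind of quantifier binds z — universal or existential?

Move each ¬ inward, flipping quantifiers it crosses:
  (forall z. forall v. (~N(z) & ~N(v))) & (forall x. ~N(x))
All bound variables are already distinct, so no renaming is needed.
Extract every quantifier outward, since the variables are now distinct and don't occur free across branches:
  forall z. forall v. forall x. (~N(z) & ~N(v) & ~N(x))
The quantifier exists z sits under an odd number of negations, so it flips to forall z.

universal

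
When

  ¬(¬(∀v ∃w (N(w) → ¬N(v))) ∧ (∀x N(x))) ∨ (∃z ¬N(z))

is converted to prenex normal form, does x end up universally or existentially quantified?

existential

Rewrite implications/biconditionals: A → B as ¬A ∨ B.
  ¬(¬(∀v ∃w (¬N(w) ∨ ¬N(v))) ∧ (∀x N(x))) ∨ (∃z ¬N(z))
Move each ¬ inward, flipping quantifiers it crosses:
  (∀v ∃w (¬N(w) ∨ ¬N(v))) ∨ (∃x ¬N(x)) ∨ (∃z ¬N(z))
All bound variables are already distinct, so no renaming is needed.
Extract every quantifier outward, since the variables are now distinct and don't occur free across branches:
  ∀v ∃w ∃x ∃z (¬N(w) ∨ ¬N(v) ∨ ¬N(x) ∨ ¬N(z))
The quantifier ∀x sits under an odd number of negations (counting the antecedent side of each →), so it flips to ∃x.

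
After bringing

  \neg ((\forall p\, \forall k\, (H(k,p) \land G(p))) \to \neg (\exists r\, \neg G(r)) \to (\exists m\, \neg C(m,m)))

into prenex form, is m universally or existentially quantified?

First replace A → B with ¬A ∨ B.
  \neg (\neg (\forall p\, \forall k\, (H(k,p) \land G(p))) \lor \neg \neg (\exists r\, \neg G(r)) \lor (\exists m\, \neg C(m,m)))
Drive negations inward (¬∀x A ≡ ∃x ¬A, ¬∃x A ≡ ∀x ¬A, De Morgan for ∧/∨):
  (\forall p\, \forall k\, (H(k,p) \land G(p))) \land (\forall r\, G(r)) \land (\forall m\, C(m,m))
Finally move all quantifiers to the prefix:
  \forall p\, \forall k\, \forall r\, \forall m\, (H(k,p) \land G(p) \land G(r) \land C(m,m))
The quantifier \exists m sits under an odd number of negations (counting the antecedent side of each →), so it flips to \forall m.

universal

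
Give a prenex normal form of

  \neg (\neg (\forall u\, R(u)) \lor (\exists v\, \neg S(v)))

Push ¬ through the quantifiers and connectives to reach negation normal form:
  (\forall u\, R(u)) \land (\forall v\, S(v))
Finally move all quantifiers to the prefix:
  \forall u\, \forall v\, (R(u) \land S(v))

\forall u\, \forall v\, (R(u) \land S(v))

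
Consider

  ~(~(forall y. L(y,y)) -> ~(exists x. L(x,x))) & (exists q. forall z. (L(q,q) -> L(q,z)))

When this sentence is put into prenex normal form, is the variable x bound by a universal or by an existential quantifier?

Rewrite implications/biconditionals: A → B as ¬A ∨ B.
  ~(~~(forall y. L(y,y)) | ~(exists x. L(x,x))) & (exists q. forall z. (~L(q,q) | L(q,z)))
Drive negations inward (¬∀x A ≡ ∃x ¬A, ¬∃x A ≡ ∀x ¬A, De Morgan for ∧/∨):
  (exists y. ~L(y,y)) & (exists x. L(x,x)) & (exists q. forall z. (~L(q,q) | L(q,z)))
Finally move all quantifiers to the prefix:
  exists y. exists x. exists q. forall z. (~L(y,y) & L(x,x) & (~L(q,q) | L(q,z)))
The quantifier exists x sits under an even number of negations (counting the antecedent side of each →), so it remains existential.

existential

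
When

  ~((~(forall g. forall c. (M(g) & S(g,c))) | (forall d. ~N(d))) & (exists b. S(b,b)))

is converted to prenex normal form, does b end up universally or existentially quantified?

universal

Move each ¬ inward, flipping quantifiers it crosses:
  (forall g. forall c. (M(g) & S(g,c))) & (exists d. N(d)) | (forall b. ~S(b,b))
All bound variables are already distinct, so no renaming is needed.
Pull the quantifiers to the front (each side's bound variable is not free in the other side):
  forall g. forall c. exists d. forall b. (M(g) & S(g,c) & N(d) | ~S(b,b))
The quantifier exists b sits under an odd number of negations, so it flips to forall b.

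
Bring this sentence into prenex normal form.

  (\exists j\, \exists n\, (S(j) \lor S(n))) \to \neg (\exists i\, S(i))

\forall j\, \forall n\, \forall i\, (\neg S(j) \land \neg S(n) \lor \neg S(i))

Rewrite implications/biconditionals: A → B as ¬A ∨ B.
  \neg (\exists j\, \exists n\, (S(j) \lor S(n))) \lor \neg (\exists i\, S(i))
Drive negations inward (¬∀x A ≡ ∃x ¬A, ¬∃x A ≡ ∀x ¬A, De Morgan for ∧/∨):
  (\forall j\, \forall n\, (\neg S(j) \land \neg S(n))) \lor (\forall i\, \neg S(i))
All bound variables are already distinct, so no renaming is needed.
Pull the quantifiers to the front (each side's bound variable is not free in the other side):
  \forall j\, \forall n\, \forall i\, (\neg S(j) \land \neg S(n) \lor \neg S(i))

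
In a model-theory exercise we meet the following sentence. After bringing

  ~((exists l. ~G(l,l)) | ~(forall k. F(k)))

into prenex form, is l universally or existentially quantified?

Move each ¬ inward, flipping quantifiers it crosses:
  (forall l. G(l,l)) & (forall k. F(k))
Finally move all quantifiers to the prefix:
  forall l. forall k. (G(l,l) & F(k))
The quantifier exists l sits under an odd number of negations, so it flips to forall l.

universal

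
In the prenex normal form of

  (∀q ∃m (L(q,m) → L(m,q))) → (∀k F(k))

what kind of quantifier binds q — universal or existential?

existential

Eliminate → and ↔ using ¬ and ∨.
  ¬(∀q ∃m (¬L(q,m) ∨ L(m,q))) ∨ (∀k F(k))
Move each ¬ inward, flipping quantifiers it crosses:
  (∃q ∀m (L(q,m) ∧ ¬L(m,q))) ∨ (∀k F(k))
Finally move all quantifiers to the prefix:
  ∃q ∀m ∀k (L(q,m) ∧ ¬L(m,q) ∨ F(k))
The quantifier ∀q sits under an odd number of negations (counting the antecedent side of each →), so it flips to ∃q.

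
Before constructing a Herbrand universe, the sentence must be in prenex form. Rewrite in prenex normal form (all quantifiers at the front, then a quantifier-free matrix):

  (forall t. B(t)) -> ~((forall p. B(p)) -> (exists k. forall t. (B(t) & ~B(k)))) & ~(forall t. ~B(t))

exists t. forall p. forall k. exists x. exists c. (~B(t) | B(p) & (~B(x) | B(k)) & B(c))

First replace A → B with ¬A ∨ B.
  ~(forall t. B(t)) | ~(~(forall p. B(p)) | (exists k. forall t. (B(t) & ~B(k)))) & ~(forall t. ~B(t))
Push ¬ through the quantifiers and connectives to reach negation normal form:
  (exists t. ~B(t)) | (forall p. B(p)) & (forall k. exists t. (~B(t) | B(k))) & (exists t. B(t))
Rename bound variables to avoid capture: t↦x, t↦c.
  (exists t. ~B(t)) | (forall p. B(p)) & (forall k. exists x. (~B(x) | B(k))) & (exists c. B(c))
Finally move all quantifiers to the prefix:
  exists t. forall p. forall k. exists x. exists c. (~B(t) | B(p) & (~B(x) | B(k)) & B(c))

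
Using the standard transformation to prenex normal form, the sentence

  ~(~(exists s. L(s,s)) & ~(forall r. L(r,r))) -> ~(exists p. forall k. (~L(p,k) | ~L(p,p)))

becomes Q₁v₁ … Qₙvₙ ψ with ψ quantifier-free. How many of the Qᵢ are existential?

Eliminate → and ↔ using ¬ and ∨.
  ~~(~(exists s. L(s,s)) & ~(forall r. L(r,r))) | ~(exists p. forall k. (~L(p,k) | ~L(p,p)))
Drive negations inward (¬∀x A ≡ ∃x ¬A, ¬∃x A ≡ ∀x ¬A, De Morgan for ∧/∨):
  (forall s. ~L(s,s)) & (exists r. ~L(r,r)) | (forall p. exists k. (L(p,k) & L(p,p)))
All bound variables are already distinct, so no renaming is needed.
Finally move all quantifiers to the prefix:
  forall s. exists r. forall p. exists k. (~L(s,s) & ~L(r,r) | L(p,k) & L(p,p))
The prefix is forall s exists r forall p exists k: 2 universal, 2 existential.

2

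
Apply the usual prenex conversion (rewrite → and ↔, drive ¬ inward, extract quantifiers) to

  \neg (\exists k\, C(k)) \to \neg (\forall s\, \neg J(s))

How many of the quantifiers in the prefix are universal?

0

Eliminate → and ↔ using ¬ and ∨.
  \neg \neg (\exists k\, C(k)) \lor \neg (\forall s\, \neg J(s))
Drive negations inward (¬∀x A ≡ ∃x ¬A, ¬∃x A ≡ ∀x ¬A, De Morgan for ∧/∨):
  (\exists k\, C(k)) \lor (\exists s\, J(s))
Extract every quantifier outward, since the variables are now distinct and don't occur free across branches:
  \exists k\, \exists s\, (C(k) \lor J(s))
The prefix is \exists k \exists s: 0 universal, 2 existential.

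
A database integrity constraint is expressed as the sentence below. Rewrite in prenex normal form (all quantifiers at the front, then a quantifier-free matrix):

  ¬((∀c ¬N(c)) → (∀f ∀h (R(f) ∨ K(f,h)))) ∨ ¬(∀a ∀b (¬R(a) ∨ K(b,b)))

Rewrite implications/biconditionals: A → B as ¬A ∨ B.
  ¬(¬(∀c ¬N(c)) ∨ (∀f ∀h (R(f) ∨ K(f,h)))) ∨ ¬(∀a ∀b (¬R(a) ∨ K(b,b)))
Drive negations inward (¬∀x A ≡ ∃x ¬A, ¬∃x A ≡ ∀x ¬A, De Morgan for ∧/∨):
  (∀c ¬N(c)) ∧ (∃f ∃h (¬R(f) ∧ ¬K(f,h))) ∨ (∃a ∃b (R(a) ∧ ¬K(b,b)))
All bound variables are already distinct, so no renaming is needed.
Extract every quantifier outward, since the variables are now distinct and don't occur free across branches:
  ∀c ∃f ∃h ∃a ∃b (¬N(c) ∧ ¬R(f) ∧ ¬K(f,h) ∨ R(a) ∧ ¬K(b,b))

∀c ∃f ∃h ∃a ∃b (¬N(c) ∧ ¬R(f) ∧ ¬K(f,h) ∨ R(a) ∧ ¬K(b,b))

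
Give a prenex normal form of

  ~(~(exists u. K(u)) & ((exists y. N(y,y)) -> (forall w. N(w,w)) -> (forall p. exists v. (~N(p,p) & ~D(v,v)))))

Eliminate → and ↔ using ¬ and ∨.
  ~(~(exists u. K(u)) & (~(exists y. N(y,y)) | ~(forall w. N(w,w)) | (forall p. exists v. (~N(p,p) & ~D(v,v)))))
Push ¬ through the quantifiers and connectives to reach negation normal form:
  (exists u. K(u)) | (exists y. N(y,y)) & (forall w. N(w,w)) & (exists p. forall v. (N(p,p) | D(v,v)))
All bound variables are already distinct, so no renaming is needed.
Finally move all quantifiers to the prefix:
  exists u. exists y. forall w. exists p. forall v. (K(u) | N(y,y) & N(w,w) & (N(p,p) | D(v,v)))

exists u. exists y. forall w. exists p. forall v. (K(u) | N(y,y) & N(w,w) & (N(p,p) | D(v,v)))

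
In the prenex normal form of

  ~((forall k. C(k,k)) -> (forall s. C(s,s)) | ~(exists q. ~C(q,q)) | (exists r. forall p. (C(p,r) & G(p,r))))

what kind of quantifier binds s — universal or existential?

existential

Eliminate → and ↔ using ¬ and ∨.
  ~(~(forall k. C(k,k)) | (forall s. C(s,s)) | ~(exists q. ~C(q,q)) | (exists r. forall p. (C(p,r) & G(p,r))))
Push ¬ through the quantifiers and connectives to reach negation normal form:
  (forall k. C(k,k)) & (exists s. ~C(s,s)) & (exists q. ~C(q,q)) & (forall r. exists p. (~C(p,r) | ~G(p,r)))
Extract every quantifier outward, since the variables are now distinct and don't occur free across branches:
  forall k. exists s. exists q. forall r. exists p. (C(k,k) & ~C(s,s) & ~C(q,q) & (~C(p,r) | ~G(p,r)))
The quantifier forall s sits under an odd number of negations (counting the antecedent side of each →), so it flips to exists s.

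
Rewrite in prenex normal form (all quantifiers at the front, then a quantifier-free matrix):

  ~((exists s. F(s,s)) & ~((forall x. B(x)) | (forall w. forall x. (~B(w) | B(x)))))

forall s. forall x. forall w. forall c. (~F(s,s) | B(x) | ~B(w) | B(c))

Push ¬ through the quantifiers and connectives to reach negation normal form:
  (forall s. ~F(s,s)) | (forall x. B(x)) | (forall w. forall x. (~B(w) | B(x)))
Give each quantifier a distinct variable: x↦c.
  (forall s. ~F(s,s)) | (forall x. B(x)) | (forall w. forall c. (~B(w) | B(c)))
Finally move all quantifiers to the prefix:
  forall s. forall x. forall w. forall c. (~F(s,s) | B(x) | ~B(w) | B(c))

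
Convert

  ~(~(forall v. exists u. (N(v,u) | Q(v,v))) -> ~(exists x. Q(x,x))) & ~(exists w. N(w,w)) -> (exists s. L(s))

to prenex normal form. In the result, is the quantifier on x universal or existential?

universal

Eliminate → and ↔ using ¬ and ∨.
  ~(~(~~(forall v. exists u. (N(v,u) | Q(v,v))) | ~(exists x. Q(x,x))) & ~(exists w. N(w,w))) | (exists s. L(s))
Push ¬ through the quantifiers and connectives to reach negation normal form:
  (forall v. exists u. (N(v,u) | Q(v,v))) | (forall x. ~Q(x,x)) | (exists w. N(w,w)) | (exists s. L(s))
All bound variables are already distinct, so no renaming is needed.
Pull the quantifiers to the front (each side's bound variable is not free in the other side):
  forall v. exists u. forall x. exists w. exists s. (N(v,u) | Q(v,v) | ~Q(x,x) | N(w,w) | L(s))
The quantifier exists x sits under an odd number of negations (counting the antecedent side of each →), so it flips to forall x.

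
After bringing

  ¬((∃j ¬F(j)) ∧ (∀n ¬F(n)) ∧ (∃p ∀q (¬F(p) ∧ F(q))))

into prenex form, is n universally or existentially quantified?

existential

Move each ¬ inward, flipping quantifiers it crosses:
  (∀j F(j)) ∨ (∃n F(n)) ∨ (∀p ∃q (F(p) ∨ ¬F(q)))
All bound variables are already distinct, so no renaming is needed.
Pull the quantifiers to the front (each side's bound variable is not free in the other side):
  ∀j ∃n ∀p ∃q (F(j) ∨ F(n) ∨ F(p) ∨ ¬F(q))
The quantifier ∀n sits under an odd number of negations, so it flips to ∃n.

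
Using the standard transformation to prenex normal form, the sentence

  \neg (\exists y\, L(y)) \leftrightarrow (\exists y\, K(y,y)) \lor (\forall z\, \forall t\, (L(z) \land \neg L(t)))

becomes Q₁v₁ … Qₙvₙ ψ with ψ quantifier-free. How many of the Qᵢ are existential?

First replace A → B with ¬A ∨ B; A ↔ B as (¬A ∨ B) ∧ (¬B ∨ A).
  (\neg \neg (\exists y\, L(y)) \lor (\exists y\, K(y,y)) \lor (\forall z\, \forall t\, (L(z) \land \neg L(t)))) \land (\neg ((\exists y\, K(y,y)) \lor (\forall z\, \forall t\, (L(z) \land \neg L(t)))) \lor \neg (\exists y\, L(y)))
Drive negations inward (¬∀x A ≡ ∃x ¬A, ¬∃x A ≡ ∀x ¬A, De Morgan for ∧/∨):
  ((\exists y\, L(y)) \lor (\exists y\, K(y,y)) \lor (\forall z\, \forall t\, (L(z) \land \neg L(t)))) \land ((\forall y\, \neg K(y,y)) \land (\exists z\, \exists t\, (\neg L(z) \lor L(t))) \lor (\forall y\, \neg L(y)))
Give each quantifier a distinct variable: y↦r, y↦s, z↦w, t↦x1, y↦p.
  ((\exists y\, L(y)) \lor (\exists r\, K(r,r)) \lor (\forall z\, \forall t\, (L(z) \land \neg L(t)))) \land ((\forall s\, \neg K(s,s)) \land (\exists w\, \exists x1\, (\neg L(w) \lor L(x1))) \lor (\forall p\, \neg L(p)))
Finally move all quantifiers to the prefix:
  \exists y\, \exists r\, \forall z\, \forall t\, \forall s\, \exists w\, \exists x1\, \forall p\, ((L(y) \lor K(r,r) \lor L(z) \land \neg L(t)) \land (\neg K(s,s) \land (\neg L(w) \lor L(x1)) \lor \neg L(p)))
The prefix is \exists y \exists r \forall z \forall t \forall s \exists w \exists x1 \forall p: 4 universal, 4 existential.

4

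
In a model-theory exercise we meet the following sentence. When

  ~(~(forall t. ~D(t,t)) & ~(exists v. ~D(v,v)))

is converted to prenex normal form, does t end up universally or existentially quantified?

Drive negations inward (¬∀x A ≡ ∃x ¬A, ¬∃x A ≡ ∀x ¬A, De Morgan for ∧/∨):
  (forall t. ~D(t,t)) | (exists v. ~D(v,v))
Finally move all quantifiers to the prefix:
  forall t. exists v. (~D(t,t) | ~D(v,v))
The quantifier forall t sits under an even number of negations, so it remains universal.

universal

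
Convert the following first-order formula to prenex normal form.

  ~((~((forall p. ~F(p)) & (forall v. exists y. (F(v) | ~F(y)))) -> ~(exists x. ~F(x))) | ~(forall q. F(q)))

Eliminate → and ↔ using ¬ and ∨.
  ~(~~((forall p. ~F(p)) & (forall v. exists y. (F(v) | ~F(y)))) | ~(exists x. ~F(x)) | ~(forall q. F(q)))
Push ¬ through the quantifiers and connectives to reach negation normal form:
  ((exists p. F(p)) | (exists v. forall y. (~F(v) & F(y)))) & (exists x. ~F(x)) & (forall q. F(q))
Finally move all quantifiers to the prefix:
  exists p. exists v. forall y. exists x. forall q. ((F(p) | ~F(v) & F(y)) & ~F(x) & F(q))

exists p. exists v. forall y. exists x. forall q. ((F(p) | ~F(v) & F(y)) & ~F(x) & F(q))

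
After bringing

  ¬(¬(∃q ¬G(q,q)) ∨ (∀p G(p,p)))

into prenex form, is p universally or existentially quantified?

existential

Drive negations inward (¬∀x A ≡ ∃x ¬A, ¬∃x A ≡ ∀x ¬A, De Morgan for ∧/∨):
  (∃q ¬G(q,q)) ∧ (∃p ¬G(p,p))
Pull the quantifiers to the front (each side's bound variable is not free in the other side):
  ∃q ∃p (¬G(q,q) ∧ ¬G(p,p))
The quantifier ∀p sits under an odd number of negations, so it flips to ∃p.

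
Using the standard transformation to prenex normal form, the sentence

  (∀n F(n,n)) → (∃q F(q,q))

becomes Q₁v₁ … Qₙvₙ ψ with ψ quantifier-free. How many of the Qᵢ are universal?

Eliminate → and ↔ using ¬ and ∨.
  ¬(∀n F(n,n)) ∨ (∃q F(q,q))
Drive negations inward (¬∀x A ≡ ∃x ¬A, ¬∃x A ≡ ∀x ¬A, De Morgan for ∧/∨):
  (∃n ¬F(n,n)) ∨ (∃q F(q,q))
Extract every quantifier outward, since the variables are now distinct and don't occur free across branches:
  ∃n ∃q (¬F(n,n) ∨ F(q,q))
The prefix is ∃n ∃q: 0 universal, 2 existential.

0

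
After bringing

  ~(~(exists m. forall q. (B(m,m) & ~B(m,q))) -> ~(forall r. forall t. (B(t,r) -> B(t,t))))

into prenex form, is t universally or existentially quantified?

Eliminate → and ↔ using ¬ and ∨.
  ~(~~(exists m. forall q. (B(m,m) & ~B(m,q))) | ~(forall r. forall t. (~B(t,r) | B(t,t))))
Move each ¬ inward, flipping quantifiers it crosses:
  (forall m. exists q. (~B(m,m) | B(m,q))) & (forall r. forall t. (~B(t,r) | B(t,t)))
Finally move all quantifiers to the prefix:
  forall m. exists q. forall r. forall t. ((~B(m,m) | B(m,q)) & (~B(t,r) | B(t,t)))
The quantifier forall t sits under an even number of negations (counting the antecedent side of each →), so it remains universal.

universal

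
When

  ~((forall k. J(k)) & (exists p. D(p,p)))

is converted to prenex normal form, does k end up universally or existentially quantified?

existential

Move each ¬ inward, flipping quantifiers it crosses:
  (exists k. ~J(k)) | (forall p. ~D(p,p))
All bound variables are already distinct, so no renaming is needed.
Extract every quantifier outward, since the variables are now distinct and don't occur free across branches:
  exists k. forall p. (~J(k) | ~D(p,p))
The quantifier forall k sits under an odd number of negations, so it flips to exists k.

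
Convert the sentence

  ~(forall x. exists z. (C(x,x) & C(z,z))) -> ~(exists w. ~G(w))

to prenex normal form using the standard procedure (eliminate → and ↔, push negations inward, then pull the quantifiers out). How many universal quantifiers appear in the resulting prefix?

2

Eliminate → and ↔ using ¬ and ∨.
  ~~(forall x. exists z. (C(x,x) & C(z,z))) | ~(exists w. ~G(w))
Push ¬ through the quantifiers and connectives to reach negation normal form:
  (forall x. exists z. (C(x,x) & C(z,z))) | (forall w. G(w))
All bound variables are already distinct, so no renaming is needed.
Pull the quantifiers to the front (each side's bound variable is not free in the other side):
  forall x. exists z. forall w. (C(x,x) & C(z,z) | G(w))
The prefix is forall x exists z forall w: 2 universal, 1 existential.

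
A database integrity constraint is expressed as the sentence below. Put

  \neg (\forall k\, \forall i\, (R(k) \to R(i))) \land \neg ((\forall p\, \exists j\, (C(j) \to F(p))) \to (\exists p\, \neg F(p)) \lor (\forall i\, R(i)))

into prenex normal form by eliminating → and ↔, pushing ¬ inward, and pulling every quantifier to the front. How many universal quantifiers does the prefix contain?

Eliminate → and ↔ using ¬ and ∨.
  \neg (\forall k\, \forall i\, (\neg R(k) \lor R(i))) \land \neg (\neg (\forall p\, \exists j\, (\neg C(j) \lor F(p))) \lor (\exists p\, \neg F(p)) \lor (\forall i\, R(i)))
Push ¬ through the quantifiers and connectives to reach negation normal form:
  (\exists k\, \exists i\, (R(k) \land \neg R(i))) \land (\forall p\, \exists j\, (\neg C(j) \lor F(p))) \land (\forall p\, F(p)) \land (\exists i\, \neg R(i))
Rename bound variables to avoid capture: p↦b, i↦y1.
  (\exists k\, \exists i\, (R(k) \land \neg R(i))) \land (\forall p\, \exists j\, (\neg C(j) \lor F(p))) \land (\forall b\, F(b)) \land (\exists y1\, \neg R(y1))
Finally move all quantifiers to the prefix:
  \exists k\, \exists i\, \forall p\, \exists j\, \forall b\, \exists y1\, (R(k) \land \neg R(i) \land (\neg C(j) \lor F(p)) \land F(b) \land \neg R(y1))
The prefix is \exists k \exists i \forall p \exists j \forall b \exists y1: 2 universal, 4 existential.

2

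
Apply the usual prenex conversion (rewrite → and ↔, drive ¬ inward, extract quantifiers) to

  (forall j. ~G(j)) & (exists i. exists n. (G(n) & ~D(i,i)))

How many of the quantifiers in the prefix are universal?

1

All bound variables are already distinct, so no renaming is needed.
Pull the quantifiers to the front (each side's bound variable is not free in the other side):
  forall j. exists i. exists n. (~G(j) & G(n) & ~D(i,i))
The prefix is forall j exists i exists n: 1 universal, 2 existential.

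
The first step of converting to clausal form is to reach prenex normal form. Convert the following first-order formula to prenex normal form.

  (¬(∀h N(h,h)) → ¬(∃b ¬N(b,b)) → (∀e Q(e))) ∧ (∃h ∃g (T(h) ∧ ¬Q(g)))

Rewrite implications/biconditionals: A → B as ¬A ∨ B.
  (¬¬(∀h N(h,h)) ∨ ¬¬(∃b ¬N(b,b)) ∨ (∀e Q(e))) ∧ (∃h ∃g (T(h) ∧ ¬Q(g)))
Move each ¬ inward, flipping quantifiers it crosses:
  ((∀h N(h,h)) ∨ (∃b ¬N(b,b)) ∨ (∀e Q(e))) ∧ (∃h ∃g (T(h) ∧ ¬Q(g)))
Standardize variables apart so no two quantifiers bind the same name: h↦u1.
  ((∀h N(h,h)) ∨ (∃b ¬N(b,b)) ∨ (∀e Q(e))) ∧ (∃u1 ∃g (T(u1) ∧ ¬Q(g)))
Finally move all quantifiers to the prefix:
  ∀h ∃b ∀e ∃u1 ∃g ((N(h,h) ∨ ¬N(b,b) ∨ Q(e)) ∧ T(u1) ∧ ¬Q(g))

∀h ∃b ∀e ∃u1 ∃g ((N(h,h) ∨ ¬N(b,b) ∨ Q(e)) ∧ T(u1) ∧ ¬Q(g))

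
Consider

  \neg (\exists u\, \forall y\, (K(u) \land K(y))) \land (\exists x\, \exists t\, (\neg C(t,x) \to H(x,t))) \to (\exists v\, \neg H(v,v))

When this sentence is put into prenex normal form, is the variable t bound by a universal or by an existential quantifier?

universal

First replace A → B with ¬A ∨ B.
  \neg (\neg (\exists u\, \forall y\, (K(u) \land K(y))) \land (\exists x\, \exists t\, (\neg \neg C(t,x) \lor H(x,t)))) \lor (\exists v\, \neg H(v,v))
Drive negations inward (¬∀x A ≡ ∃x ¬A, ¬∃x A ≡ ∀x ¬A, De Morgan for ∧/∨):
  (\exists u\, \forall y\, (K(u) \land K(y))) \lor (\forall x\, \forall t\, (\neg C(t,x) \land \neg H(x,t))) \lor (\exists v\, \neg H(v,v))
All bound variables are already distinct, so no renaming is needed.
Pull the quantifiers to the front (each side's bound variable is not free in the other side):
  \exists u\, \forall y\, \forall x\, \forall t\, \exists v\, (K(u) \land K(y) \lor \neg C(t,x) \land \neg H(x,t) \lor \neg H(v,v))
The quantifier \exists t sits under an odd number of negations (counting the antecedent side of each →), so it flips to \forall t.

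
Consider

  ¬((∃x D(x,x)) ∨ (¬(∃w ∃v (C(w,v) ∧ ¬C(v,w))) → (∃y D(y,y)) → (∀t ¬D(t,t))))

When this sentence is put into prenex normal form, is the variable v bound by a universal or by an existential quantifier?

universal

First replace A → B with ¬A ∨ B.
  ¬((∃x D(x,x)) ∨ ¬¬(∃w ∃v (C(w,v) ∧ ¬C(v,w))) ∨ ¬(∃y D(y,y)) ∨ (∀t ¬D(t,t)))
Drive negations inward (¬∀x A ≡ ∃x ¬A, ¬∃x A ≡ ∀x ¬A, De Morgan for ∧/∨):
  (∀x ¬D(x,x)) ∧ (∀w ∀v (¬C(w,v) ∨ C(v,w))) ∧ (∃y D(y,y)) ∧ (∃t D(t,t))
All bound variables are already distinct, so no renaming is needed.
Extract every quantifier outward, since the variables are now distinct and don't occur free across branches:
  ∀x ∀w ∀v ∃y ∃t (¬D(x,x) ∧ (¬C(w,v) ∨ C(v,w)) ∧ D(y,y) ∧ D(t,t))
The quantifier ∃v sits under an odd number of negations (counting the antecedent side of each →), so it flips to ∀v.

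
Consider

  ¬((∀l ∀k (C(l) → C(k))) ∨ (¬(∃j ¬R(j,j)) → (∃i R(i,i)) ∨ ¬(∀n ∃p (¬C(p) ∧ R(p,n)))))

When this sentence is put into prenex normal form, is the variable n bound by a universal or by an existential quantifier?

universal

Rewrite implications/biconditionals: A → B as ¬A ∨ B.
  ¬((∀l ∀k (¬C(l) ∨ C(k))) ∨ ¬¬(∃j ¬R(j,j)) ∨ (∃i R(i,i)) ∨ ¬(∀n ∃p (¬C(p) ∧ R(p,n))))
Move each ¬ inward, flipping quantifiers it crosses:
  (∃l ∃k (C(l) ∧ ¬C(k))) ∧ (∀j R(j,j)) ∧ (∀i ¬R(i,i)) ∧ (∀n ∃p (¬C(p) ∧ R(p,n)))
All bound variables are already distinct, so no renaming is needed.
Extract every quantifier outward, since the variables are now distinct and don't occur free across branches:
  ∃l ∃k ∀j ∀i ∀n ∃p (C(l) ∧ ¬C(k) ∧ R(j,j) ∧ ¬R(i,i) ∧ ¬C(p) ∧ R(p,n))
The quantifier ∀n sits under an even number of negations (counting the antecedent side of each →), so it remains universal.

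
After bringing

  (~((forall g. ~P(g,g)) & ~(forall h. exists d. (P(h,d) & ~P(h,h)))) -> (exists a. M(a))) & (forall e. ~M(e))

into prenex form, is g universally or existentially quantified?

Rewrite implications/biconditionals: A → B as ¬A ∨ B.
  (~~((forall g. ~P(g,g)) & ~(forall h. exists d. (P(h,d) & ~P(h,h)))) | (exists a. M(a))) & (forall e. ~M(e))
Move each ¬ inward, flipping quantifiers it crosses:
  ((forall g. ~P(g,g)) & (exists h. forall d. (~P(h,d) | P(h,h))) | (exists a. M(a))) & (forall e. ~M(e))
All bound variables are already distinct, so no renaming is needed.
Pull the quantifiers to the front (each side's bound variable is not free in the other side):
  forall g. exists h. forall d. exists a. forall e. ((~P(g,g) & (~P(h,d) | P(h,h)) | M(a)) & ~M(e))
The quantifier forall g sits under an even number of negations (counting the antecedent side of each →), so it remains universal.

universal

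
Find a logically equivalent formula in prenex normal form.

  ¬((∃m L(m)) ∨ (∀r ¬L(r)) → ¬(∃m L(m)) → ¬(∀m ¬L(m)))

∃m ∀r ∀z ∀w ((L(m) ∨ ¬L(r)) ∧ ¬L(z) ∧ ¬L(w))

Eliminate → and ↔ using ¬ and ∨.
  ¬(¬((∃m L(m)) ∨ (∀r ¬L(r))) ∨ ¬¬(∃m L(m)) ∨ ¬(∀m ¬L(m)))
Drive negations inward (¬∀x A ≡ ∃x ¬A, ¬∃x A ≡ ∀x ¬A, De Morgan for ∧/∨):
  ((∃m L(m)) ∨ (∀r ¬L(r))) ∧ (∀m ¬L(m)) ∧ (∀m ¬L(m))
Give each quantifier a distinct variable: m↦z, m↦w.
  ((∃m L(m)) ∨ (∀r ¬L(r))) ∧ (∀z ¬L(z)) ∧ (∀w ¬L(w))
Finally move all quantifiers to the prefix:
  ∃m ∀r ∀z ∀w ((L(m) ∨ ¬L(r)) ∧ ¬L(z) ∧ ¬L(w))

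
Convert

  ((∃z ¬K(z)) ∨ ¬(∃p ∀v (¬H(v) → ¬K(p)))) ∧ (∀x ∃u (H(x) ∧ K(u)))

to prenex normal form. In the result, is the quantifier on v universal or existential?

Rewrite implications/biconditionals: A → B as ¬A ∨ B.
  ((∃z ¬K(z)) ∨ ¬(∃p ∀v (¬¬H(v) ∨ ¬K(p)))) ∧ (∀x ∃u (H(x) ∧ K(u)))
Move each ¬ inward, flipping quantifiers it crosses:
  ((∃z ¬K(z)) ∨ (∀p ∃v (¬H(v) ∧ K(p)))) ∧ (∀x ∃u (H(x) ∧ K(u)))
Pull the quantifiers to the front (each side's bound variable is not free in the other side):
  ∃z ∀p ∃v ∀x ∃u ((¬K(z) ∨ ¬H(v) ∧ K(p)) ∧ H(x) ∧ K(u))
The quantifier ∀v sits under an odd number of negations (counting the antecedent side of each →), so it flips to ∃v.

existential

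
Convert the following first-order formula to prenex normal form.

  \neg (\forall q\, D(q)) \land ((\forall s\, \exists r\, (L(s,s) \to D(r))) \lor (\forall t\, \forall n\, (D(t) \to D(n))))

\exists q\, \forall s\, \exists r\, \forall t\, \forall n\, (\neg D(q) \land (\neg L(s,s) \lor D(r) \lor \neg D(t) \lor D(n)))

Eliminate → and ↔ using ¬ and ∨.
  \neg (\forall q\, D(q)) \land ((\forall s\, \exists r\, (\neg L(s,s) \lor D(r))) \lor (\forall t\, \forall n\, (\neg D(t) \lor D(n))))
Move each ¬ inward, flipping quantifiers it crosses:
  (\exists q\, \neg D(q)) \land ((\forall s\, \exists r\, (\neg L(s,s) \lor D(r))) \lor (\forall t\, \forall n\, (\neg D(t) \lor D(n))))
Pull the quantifiers to the front (each side's bound variable is not free in the other side):
  \exists q\, \forall s\, \exists r\, \forall t\, \forall n\, (\neg D(q) \land (\neg L(s,s) \lor D(r) \lor \neg D(t) \lor D(n)))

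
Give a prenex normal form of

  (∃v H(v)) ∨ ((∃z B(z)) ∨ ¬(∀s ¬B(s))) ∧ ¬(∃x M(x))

Push ¬ through the quantifiers and connectives to reach negation normal form:
  (∃v H(v)) ∨ ((∃z B(z)) ∨ (∃s B(s))) ∧ (∀x ¬M(x))
Finally move all quantifiers to the prefix:
  ∃v ∃z ∃s ∀x (H(v) ∨ (B(z) ∨ B(s)) ∧ ¬M(x))

∃v ∃z ∃s ∀x (H(v) ∨ (B(z) ∨ B(s)) ∧ ¬M(x))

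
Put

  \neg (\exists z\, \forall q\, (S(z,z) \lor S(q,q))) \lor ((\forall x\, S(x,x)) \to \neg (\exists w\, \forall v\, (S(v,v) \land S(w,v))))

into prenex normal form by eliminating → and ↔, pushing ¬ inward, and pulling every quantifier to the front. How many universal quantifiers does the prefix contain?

2

Eliminate → and ↔ using ¬ and ∨.
  \neg (\exists z\, \forall q\, (S(z,z) \lor S(q,q))) \lor \neg (\forall x\, S(x,x)) \lor \neg (\exists w\, \forall v\, (S(v,v) \land S(w,v)))
Push ¬ through the quantifiers and connectives to reach negation normal form:
  (\forall z\, \exists q\, (\neg S(z,z) \land \neg S(q,q))) \lor (\exists x\, \neg S(x,x)) \lor (\forall w\, \exists v\, (\neg S(v,v) \lor \neg S(w,v)))
Pull the quantifiers to the front (each side's bound variable is not free in the other side):
  \forall z\, \exists q\, \exists x\, \forall w\, \exists v\, (\neg S(z,z) \land \neg S(q,q) \lor \neg S(x,x) \lor \neg S(v,v) \lor \neg S(w,v))
The prefix is \forall z \exists q \exists x \forall w \exists v: 2 universal, 3 existential.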